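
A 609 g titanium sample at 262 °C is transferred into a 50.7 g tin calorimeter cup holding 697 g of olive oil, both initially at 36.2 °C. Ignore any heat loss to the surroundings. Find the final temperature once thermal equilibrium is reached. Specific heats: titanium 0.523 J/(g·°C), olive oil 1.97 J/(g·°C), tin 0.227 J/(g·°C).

T_f ≈ 78.4 °C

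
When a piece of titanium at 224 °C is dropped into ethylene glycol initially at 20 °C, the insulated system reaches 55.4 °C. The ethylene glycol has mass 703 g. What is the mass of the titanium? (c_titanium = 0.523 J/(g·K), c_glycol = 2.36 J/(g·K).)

m ≈ 666 g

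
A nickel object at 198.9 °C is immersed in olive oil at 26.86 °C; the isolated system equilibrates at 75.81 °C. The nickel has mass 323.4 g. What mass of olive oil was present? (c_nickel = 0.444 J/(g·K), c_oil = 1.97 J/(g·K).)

m ≈ 183 g

|Q_nickel| = |Q_oil|:
323.4·0.444·(198.9 − 75.81) = m·1.97·(75.81 − 26.86)
96.43 m = 17674  ⇒  m ≈ 183.3 g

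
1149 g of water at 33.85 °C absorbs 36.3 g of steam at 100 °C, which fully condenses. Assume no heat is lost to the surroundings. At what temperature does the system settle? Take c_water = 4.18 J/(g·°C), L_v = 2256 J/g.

Let T be the final temperature. ΣQ_i = 0:
latent heat released on condensation: 36.3·2256 = 81893; condensate cools 100→T: 36.3·4.18·(T − 100) = 151.73(T − 100); original water: 4802.8(T − 33.85)
4954.6 T = 81893 + 15173 + 162575 = 259642
T ≈ 52.40 °C (< 100 °C, so full condensation is consistent).

T_f ≈ 52.4 °C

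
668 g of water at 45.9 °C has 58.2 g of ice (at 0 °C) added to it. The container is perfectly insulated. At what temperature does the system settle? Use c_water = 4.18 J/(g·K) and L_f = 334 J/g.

T_f ≈ 35.8 °C

Energy balance with sensible and latent terms:
melt ice: 58.2·334 = 19439
  warm the meltwater: 243.28 T
  water: 2792.2(T − 45.9)
3035.5 T = 128164 − 19439 = 108725
T ≈ 35.82 °C. Since T > 0 °C, the all-ice-melts assumption holds.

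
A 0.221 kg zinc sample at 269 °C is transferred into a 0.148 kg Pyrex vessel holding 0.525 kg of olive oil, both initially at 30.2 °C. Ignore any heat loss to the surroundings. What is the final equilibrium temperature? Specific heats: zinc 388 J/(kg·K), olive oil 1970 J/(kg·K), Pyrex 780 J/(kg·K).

Net heat exchanged in the isolated system is zero:
0.221×388×(T − 269) + 0.525×1970×(T − 30.2) + 0.148×780×(T − 30.2) = 0
85.75(T − 269) + 1034.2(T − 30.2) + 115.44(T − 30.2) = 0
1235.4 T = 57787
T = 57787/1235.4 ≈ 46.77 °C

T_f ≈ 46.8 °C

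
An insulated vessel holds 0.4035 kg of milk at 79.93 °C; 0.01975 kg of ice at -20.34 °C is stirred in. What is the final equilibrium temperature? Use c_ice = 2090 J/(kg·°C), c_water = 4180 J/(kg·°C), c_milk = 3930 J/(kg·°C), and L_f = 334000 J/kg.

T_f ≈ 71.5 °C

Heat gained plus heat lost sum to zero:
ice -20.34→0 °C: 0.01975×2090×20.34 = 839.58; latent heat to melt: 0.01975×334000 = 6596.5; meltwater 0→T: 0.01975×4180×T = 82.56 T; milk: 1585.8(T − 79.93)
1668.3 T = 126749 − 7436.1 = 119313
T ≈ 71.52 °C. Since T > 0 °C, the all-ice-melts assumption holds.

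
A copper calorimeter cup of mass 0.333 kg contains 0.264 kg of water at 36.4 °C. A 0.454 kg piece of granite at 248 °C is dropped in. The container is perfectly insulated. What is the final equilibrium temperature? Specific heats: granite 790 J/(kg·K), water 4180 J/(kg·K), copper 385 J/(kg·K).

T_f is the heat-capacity-weighted average of the initial temperatures:
T_f = (358.66·248 + 1103.5·36.4 + 128.21·36.4) / (358.66 + 1103.5 + 128.21)
    = 133782 / 1590.4 ≈ 84.12 °C

T_f ≈ 84.1 °C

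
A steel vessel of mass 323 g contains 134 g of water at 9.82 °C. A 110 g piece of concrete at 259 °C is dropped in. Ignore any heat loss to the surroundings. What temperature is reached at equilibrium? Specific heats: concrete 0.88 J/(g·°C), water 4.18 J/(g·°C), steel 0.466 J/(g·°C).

T_f ≈ 39.7 °C

T_f is the heat-capacity-weighted average of the initial temperatures:
T_f = (96.8*259 + 560.12*9.82 + 150.52*9.82) / (96.8 + 560.12 + 150.52)
    = 32050 / 807.44 ≈ 39.69 °C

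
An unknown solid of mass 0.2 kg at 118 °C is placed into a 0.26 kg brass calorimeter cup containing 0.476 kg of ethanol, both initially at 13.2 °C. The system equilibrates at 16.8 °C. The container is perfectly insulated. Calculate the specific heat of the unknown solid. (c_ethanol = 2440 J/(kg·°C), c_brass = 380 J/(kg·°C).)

c ≈ 224 J/(kg·°C)

Let T be the final temperature. ΣQ_i = 0:
0.2×c×(16.8 − 118) + 0.476×2440×(16.8 − 13.2) + 0.26×380×(16.8 − 13.2) = 0
-20.24 c = -4536.9
c = -4536.9/-20.24 ≈ 224.2 J/(kg·°C)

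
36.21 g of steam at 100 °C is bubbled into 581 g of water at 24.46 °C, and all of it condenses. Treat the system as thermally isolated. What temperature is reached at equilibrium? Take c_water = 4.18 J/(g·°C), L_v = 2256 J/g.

T_f ≈ 60.6 °C

Net heat exchanged in the isolated system is zero:
condense steam: −36.21×2256 = −81690
  condensate cools 100→T: 36.21×4.18×(T − 100) = 151.36(T − 100)
  original water: 2428.6(T − 24.46)
2579.9 T = 81690 + 15136 + 59403 = 156229
T ≈ 60.56 °C (< 100 °C, so full condensation is consistent).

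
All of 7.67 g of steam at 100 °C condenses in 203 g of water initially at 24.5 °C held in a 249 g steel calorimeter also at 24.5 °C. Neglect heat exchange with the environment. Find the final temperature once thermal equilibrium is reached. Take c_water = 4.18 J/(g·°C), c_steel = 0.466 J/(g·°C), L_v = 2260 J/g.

T_f ≈ 44.3 °C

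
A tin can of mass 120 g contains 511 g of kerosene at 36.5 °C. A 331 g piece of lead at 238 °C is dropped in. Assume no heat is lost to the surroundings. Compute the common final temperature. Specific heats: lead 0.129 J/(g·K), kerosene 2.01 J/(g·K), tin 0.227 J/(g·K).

Energy conservation, ΣQ = 0:
331*0.129*(T − 238) + 511*2.01*(T − 36.5) + 120*0.227*(T − 36.5) = 0
42.7(T − 238) + 1027.1(T − 36.5) + 27.24(T − 36.5) = 0
(42.7 + 1027.1 + 27.24) T = 42.7*238 + 1027.1*36.5 + 27.24*36.5
T = 48646 / 1097 = 44.3 °C

T_f ≈ 44.3 °C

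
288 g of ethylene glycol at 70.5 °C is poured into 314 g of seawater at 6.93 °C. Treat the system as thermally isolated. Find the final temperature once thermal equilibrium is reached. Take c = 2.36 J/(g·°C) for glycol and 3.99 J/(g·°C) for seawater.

Set heat shed by the hot body equal to heat absorbed by the cold body:
288*2.36*(70.5 − T) = 314*3.99*(T − 6.93)
679.68(70.5 − T) = 1252.9(T − 6.93)
1932.5 T = 56600  ⇒  T ≈ 29.29 °C

T_f ≈ 29.3 °C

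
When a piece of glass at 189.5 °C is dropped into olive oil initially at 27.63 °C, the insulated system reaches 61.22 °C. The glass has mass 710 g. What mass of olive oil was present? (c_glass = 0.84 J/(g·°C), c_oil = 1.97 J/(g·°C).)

m ≈ 1160 g

|Q_glass| = |Q_oil|:
710×0.84×(189.5 − 61.22) = m×1.97×(61.22 − 27.63)
66.17 m = 76506  ⇒  m ≈ 1156 g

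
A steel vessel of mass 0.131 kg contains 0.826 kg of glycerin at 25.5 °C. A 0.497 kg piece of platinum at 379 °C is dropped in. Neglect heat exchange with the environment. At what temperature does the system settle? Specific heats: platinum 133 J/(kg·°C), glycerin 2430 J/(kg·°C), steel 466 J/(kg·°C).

T_f ≈ 36.4 °C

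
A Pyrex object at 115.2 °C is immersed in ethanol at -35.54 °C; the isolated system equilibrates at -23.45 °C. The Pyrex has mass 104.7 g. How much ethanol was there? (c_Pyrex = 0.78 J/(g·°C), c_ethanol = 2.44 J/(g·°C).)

m ≈ 384 g

Conservation of energy gives ΣQ = 0:
104.7·0.78·(-23.45 − 115.2) + m·2.44·(-23.45 − (-35.54)) = 0
29.5 m = 11323
m = 11323/29.5 ≈ 383.8 g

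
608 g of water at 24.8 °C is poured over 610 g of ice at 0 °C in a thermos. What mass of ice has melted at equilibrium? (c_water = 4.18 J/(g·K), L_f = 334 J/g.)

m_melted ≈ 189 g

Cooling the water to 0 °C releases 608·4.18·24.8 = 63028 J.
To melt every bit of ice: 610·334 = 203740 J.
That's not enough to melt it all — equilibrium is at 0 °C with ice remaining.
m_melt = 63028 / L_f = 188.7 g.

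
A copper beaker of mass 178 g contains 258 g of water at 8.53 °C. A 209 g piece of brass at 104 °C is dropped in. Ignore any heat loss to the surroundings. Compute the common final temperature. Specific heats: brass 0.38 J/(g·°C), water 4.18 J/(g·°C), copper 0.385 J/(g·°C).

Conservation of energy gives ΣQ = 0:
209·0.38·(T − 104) + 258·4.18·(T − 8.53) + 178·0.385·(T − 8.53) = 0
79.42(T − 104) + 1078.4(T − 8.53) + 68.53(T − 8.53) = 0
1226.4 T = 18043
T ≈ 14.71 °C

T_f ≈ 14.7 °C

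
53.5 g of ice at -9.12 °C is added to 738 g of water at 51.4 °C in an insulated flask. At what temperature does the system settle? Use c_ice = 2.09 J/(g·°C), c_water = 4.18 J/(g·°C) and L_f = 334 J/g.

Conservation of energy gives ΣQ = 0:
ice -9.12→0 °C: 53.5·2.09·9.12 = 1019.8; melt ice: 53.5·334 = 17869; meltwater 0→T: 53.5·4.18·T = 223.63 T; water: 3084.8(T − 51.4)
3308.5 T = 158561 − 18889 = 139672
T ≈ 42.22 °C. Since T > 0 °C, the all-ice-melts assumption holds.

T_f ≈ 42.2 °C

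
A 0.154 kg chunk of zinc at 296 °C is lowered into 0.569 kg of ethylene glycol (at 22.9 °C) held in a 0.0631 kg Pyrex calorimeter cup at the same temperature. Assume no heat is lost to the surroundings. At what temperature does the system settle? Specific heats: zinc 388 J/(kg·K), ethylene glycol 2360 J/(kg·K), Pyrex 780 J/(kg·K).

T_f ≈ 34.1 °C

Conservation of energy gives ΣQ = 0:
0.154×388×(T − 296) + 0.569×2360×(T − 22.9) + 0.0631×780×(T − 22.9) = 0
59.75(T − 296) + 1342.8(T − 22.9) + 49.22(T − 22.9) = 0
1451.8 T = 49565
T = 49565 / 1451.8 = 34.1 °C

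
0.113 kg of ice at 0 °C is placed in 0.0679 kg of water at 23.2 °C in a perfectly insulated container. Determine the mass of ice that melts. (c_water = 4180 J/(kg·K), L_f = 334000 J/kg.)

m_melted ≈ 0.0197 kg

Water can give up m c ΔT = 0.0679·4180·23.2 = 6584.7 J before reaching 0 °C.
Melting all 0.113 kg of ice would need 0.113·334000 = 37742 J.
6584.7 J < 37742 J, so only part of the ice melts and the system sits at 0 °C.
m_melt = 6584.7 / L_f = 0.01971 kg.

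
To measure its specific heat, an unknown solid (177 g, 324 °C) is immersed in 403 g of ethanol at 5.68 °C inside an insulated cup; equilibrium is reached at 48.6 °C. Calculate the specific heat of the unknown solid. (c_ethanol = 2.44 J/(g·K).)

Conservation of energy gives ΣQ = 0:
177·c·(48.6 − 324) + 403·2.44·(48.6 − 5.68) = 0
-48746 c = -42204
c = -42204/-48746 ≈ 0.8658 J/(g·K)

c ≈ 0.866 J/(g·K)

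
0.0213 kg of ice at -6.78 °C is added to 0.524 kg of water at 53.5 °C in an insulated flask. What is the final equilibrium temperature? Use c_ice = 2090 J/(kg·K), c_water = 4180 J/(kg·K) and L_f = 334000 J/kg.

Taking heat into each body as positive, Σ m c ΔT = 0:
warm ice to 0 °C: 0.0213×2090×(0 − (-6.78)) = 301.83
  latent heat to melt: 0.0213×334000 = 7114.2
  meltwater 0→T: 0.0213×4180×T = 89.03 T
  water: 2190.3(T − 53.5)
2279.4 T = 117182 − 7416 = 109766
T ≈ 48.16 °C (positive, so assuming full melt was valid).

T_f ≈ 48.2 °C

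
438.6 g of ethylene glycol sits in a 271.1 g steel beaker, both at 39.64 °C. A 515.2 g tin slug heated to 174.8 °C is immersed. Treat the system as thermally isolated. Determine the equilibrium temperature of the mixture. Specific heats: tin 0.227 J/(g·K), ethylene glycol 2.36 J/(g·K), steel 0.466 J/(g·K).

T_f ≈ 52.0 °C

With ΣQ=0 the equilibrium temperature is the m·c-weighted mean:
T_f = (116.95×174.8 + 1035.1×39.64 + 126.33×39.64) / (116.95 + 1035.1 + 126.33)
    = 66482 / 1278.4 ≈ 52.00 °C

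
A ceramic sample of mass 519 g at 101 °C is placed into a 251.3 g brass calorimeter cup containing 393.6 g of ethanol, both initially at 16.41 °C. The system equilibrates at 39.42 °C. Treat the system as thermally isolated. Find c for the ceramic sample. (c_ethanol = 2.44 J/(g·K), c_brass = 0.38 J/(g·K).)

c ≈ 0.76 J/(g·K)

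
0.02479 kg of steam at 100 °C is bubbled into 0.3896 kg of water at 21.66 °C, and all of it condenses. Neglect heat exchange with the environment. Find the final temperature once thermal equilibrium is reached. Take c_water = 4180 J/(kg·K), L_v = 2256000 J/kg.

Conservation of energy gives ΣQ = 0:
condense steam: −0.02479×2256000 = −55926; condensed water 100 °C→T: 103.62(T − 100); original water: 1628.5(T − 21.66)
1732.2 T = 55926 + 10362 + 35274 = 101562
T ≈ 58.63 °C — below 100 °C, confirming all the steam condensed.

T_f ≈ 58.6 °C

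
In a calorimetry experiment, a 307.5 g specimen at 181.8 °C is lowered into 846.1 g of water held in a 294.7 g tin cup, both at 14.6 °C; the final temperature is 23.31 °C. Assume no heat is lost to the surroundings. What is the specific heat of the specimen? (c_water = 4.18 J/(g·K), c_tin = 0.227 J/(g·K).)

Taking heat into each body as positive, Σ m c ΔT = 0:
307.5×c×(23.31 − 181.8) + 846.1×4.18×(23.31 − 14.6) + 294.7×0.227×(23.31 − 14.6) = 0
-48736 c = -31387
c = -31387/-48736 ≈ 0.644 J/(g·K)

c ≈ 0.644 J/(g·K)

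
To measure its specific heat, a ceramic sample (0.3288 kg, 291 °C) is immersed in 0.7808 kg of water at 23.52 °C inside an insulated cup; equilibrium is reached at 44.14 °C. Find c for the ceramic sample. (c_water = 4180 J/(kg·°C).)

Energy conservation, ΣQ = 0:
0.3288×c×(44.14 − 291) + 0.7808×4180×(44.14 − 23.52) = 0
-81.17 c = -67298
c = -67298/-81.17 ≈ 829.1 J/(kg·°C)

c ≈ 829 J/(kg·°C)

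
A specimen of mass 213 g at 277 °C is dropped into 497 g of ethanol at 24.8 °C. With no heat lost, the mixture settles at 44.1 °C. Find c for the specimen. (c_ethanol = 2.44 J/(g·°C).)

c ≈ 0.472 J/(g·°C)

Taking heat into each body as positive, Σ m c ΔT = 0:
213·c·(44.1 − 277) + 497·2.44·(44.1 − 24.8) = 0
-49608 c = -23405
c = -23405/-49608 ≈ 0.4718 J/(g·°C)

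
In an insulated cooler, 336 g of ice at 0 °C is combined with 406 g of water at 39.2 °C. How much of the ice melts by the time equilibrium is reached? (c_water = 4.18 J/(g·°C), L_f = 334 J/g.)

m_melted ≈ 199 g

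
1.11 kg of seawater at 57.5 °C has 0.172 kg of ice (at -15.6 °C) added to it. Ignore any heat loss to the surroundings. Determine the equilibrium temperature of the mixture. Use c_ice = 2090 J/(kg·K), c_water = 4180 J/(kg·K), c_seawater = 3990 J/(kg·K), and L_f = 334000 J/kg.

T_f ≈ 37.2 °C

Setting the total heat transfer to zero:
warm ice to 0 °C: 0.172×2090×(0 − (-15.6)) = 5607.9
  fusion: m_ice L_f = 0.172×334000 = 57448
  warm the meltwater: 718.96 T
  seawater: 4428.9(T − 57.5)
5147.9 T = 254662 − 63056 = 191606
T ≈ 37.22 °C. Since T > 0 °C, the all-ice-melts assumption holds.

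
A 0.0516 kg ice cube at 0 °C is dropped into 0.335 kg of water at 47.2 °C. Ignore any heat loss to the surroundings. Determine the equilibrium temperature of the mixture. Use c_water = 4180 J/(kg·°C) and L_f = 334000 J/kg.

Energy conservation, ΣQ = 0:
melt ice: 0.0516·334000 = 17234
  warm the meltwater: 215.69 T
  water cools: 0.335·4180·(T − 47.2) = 1400.3(T − 47.2)
1616 T = 66094 − 17234 = 48860
T ≈ 30.24 °C — above 0 °C, consistent with complete melting.

T_f ≈ 30.2 °C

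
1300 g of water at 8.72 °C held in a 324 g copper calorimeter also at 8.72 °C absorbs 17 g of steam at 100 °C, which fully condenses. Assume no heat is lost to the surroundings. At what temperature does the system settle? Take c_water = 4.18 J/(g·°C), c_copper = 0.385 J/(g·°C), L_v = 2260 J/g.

Conservation of energy gives ΣQ = 0:
steam→water at 100 °C releases m L_v = 17×2260 = 38420; condensate cools 100→T: 17×4.18×(T − 100) = 71.06(T − 100); water warms: 1300×4.18×(T − 8.72) = 5434(T − 8.72); cup: 124.74(T − 8.72)
5629.8 T = 38420 + 7106 + 48472 = 93998
T ≈ 16.70 °C (< 100 °C, so full condensation is consistent).

T_f ≈ 16.7 °C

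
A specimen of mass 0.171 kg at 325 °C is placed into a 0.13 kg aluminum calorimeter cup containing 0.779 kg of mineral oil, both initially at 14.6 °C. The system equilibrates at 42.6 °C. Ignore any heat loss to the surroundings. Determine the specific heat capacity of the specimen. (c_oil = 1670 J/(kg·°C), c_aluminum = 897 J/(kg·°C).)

c ≈ 822 J/(kg·°C)

Heat gained plus heat lost sum to zero:
0.171·c·(42.6 − 325) + 0.779·1670·(42.6 − 14.6) + 0.13·897·(42.6 − 14.6) = 0
-48.29 c = -39691
c = -39691/-48.29 ≈ 821.9 J/(kg·°C)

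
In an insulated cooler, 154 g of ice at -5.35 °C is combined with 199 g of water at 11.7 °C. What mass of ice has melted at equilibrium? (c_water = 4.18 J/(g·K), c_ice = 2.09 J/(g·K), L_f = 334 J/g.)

m_melted ≈ 24 g

Water can give up m c ΔT = 199×4.18×11.7 = 9732.3 J before reaching 0 °C.
Warming the ice to 0 °C takes 154×2.09×5.35 = 1722 J, leaving 8010.3 J for melting.
To melt every bit of ice: 154×334 = 51436 J.
Since 8010.3 < 51436 J, not all the ice melts; equilibrium is at 0 °C.
m_melted×334 = 8010.3  ⇒  m_melted ≈ 23.98 g.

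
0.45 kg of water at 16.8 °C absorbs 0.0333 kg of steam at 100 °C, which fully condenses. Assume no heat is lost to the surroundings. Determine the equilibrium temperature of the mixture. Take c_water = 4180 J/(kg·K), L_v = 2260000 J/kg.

Net heat exchanged in the isolated system is zero:
steam→water at 100 °C releases m L_v = 0.0333×2260000 = 75258
  condensate cools 100→T: 0.0333×4180×(T − 100) = 139.19(T − 100)
  water warms: 0.45×4180×(T − 16.8) = 1881(T − 16.8)
2020.2 T = 75258 + 13919 + 31601 = 120778
T ≈ 59.79 °C, under the boiling point, so the assumption holds.

T_f ≈ 59.8 °C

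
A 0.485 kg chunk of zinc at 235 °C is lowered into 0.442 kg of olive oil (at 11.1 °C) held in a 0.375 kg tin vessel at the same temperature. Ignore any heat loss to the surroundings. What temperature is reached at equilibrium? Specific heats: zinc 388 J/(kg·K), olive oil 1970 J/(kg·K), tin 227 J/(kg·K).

T_f ≈ 47.9 °C

T_f is the heat-capacity-weighted average of the initial temperatures:
T_f = (188.18×235 + 870.74×11.1 + 85.12×11.1) / (188.18 + 870.74 + 85.12)
    = 54832 / 1144 ≈ 47.93 °C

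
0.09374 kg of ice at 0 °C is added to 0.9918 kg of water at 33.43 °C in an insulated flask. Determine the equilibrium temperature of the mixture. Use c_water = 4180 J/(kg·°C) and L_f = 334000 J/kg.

Conservation of energy gives ΣQ = 0:
melt ice: 0.09374·334000 = 31309
  warm the meltwater: 391.83 T
  water cools: 0.9918·4180·(T − 33.43) = 4145.7(T − 33.43)
4537.6 T = 138592 − 31309 = 107282
T ≈ 23.64 °C. Since T > 0 °C, the all-ice-melts assumption holds.

T_f ≈ 23.6 °C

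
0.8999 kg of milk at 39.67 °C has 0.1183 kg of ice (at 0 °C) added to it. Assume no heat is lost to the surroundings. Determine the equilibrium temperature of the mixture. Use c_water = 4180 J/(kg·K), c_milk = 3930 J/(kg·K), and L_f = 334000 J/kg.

T_f ≈ 25.0 °C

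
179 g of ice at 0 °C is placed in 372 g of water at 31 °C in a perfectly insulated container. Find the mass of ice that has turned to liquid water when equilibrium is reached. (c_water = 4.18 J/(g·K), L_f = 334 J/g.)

m_melted ≈ 144 g

Water can give up m c ΔT = 372×4.18×31 = 48204 J before reaching 0 °C.
To melt every bit of ice: 179×334 = 59786 J.
48204 J < 59786 J, so only part of the ice melts and the system sits at 0 °C.
m_melt = 48204 / L_f = 144.3 g.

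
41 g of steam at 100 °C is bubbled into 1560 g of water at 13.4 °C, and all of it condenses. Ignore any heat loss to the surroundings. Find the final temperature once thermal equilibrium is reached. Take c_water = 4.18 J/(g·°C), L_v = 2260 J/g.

Conservation of energy gives ΣQ = 0:
steam→water at 100 °C releases m L_v = 41×2260 = 92660; condensed water 100 °C→T: 171.38(T − 100); original water: 6520.8(T − 13.4)
6692.2 T = 92660 + 17138 + 87379 = 197177
T ≈ 29.46 °C, under the boiling point, so the assumption holds.

T_f ≈ 29.5 °C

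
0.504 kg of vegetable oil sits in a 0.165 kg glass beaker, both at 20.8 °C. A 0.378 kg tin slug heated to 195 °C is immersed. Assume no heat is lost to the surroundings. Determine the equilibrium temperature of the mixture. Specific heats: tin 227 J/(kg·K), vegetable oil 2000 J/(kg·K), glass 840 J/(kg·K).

T_f ≈ 32.9 °C

With ΣQ=0 the equilibrium temperature is the m·c-weighted mean:
T_f = (85.81×195 + 1008×20.8 + 138.6×20.8) / (85.81 + 1008 + 138.6)
    = 40581 / 1232.4 ≈ 32.93 °C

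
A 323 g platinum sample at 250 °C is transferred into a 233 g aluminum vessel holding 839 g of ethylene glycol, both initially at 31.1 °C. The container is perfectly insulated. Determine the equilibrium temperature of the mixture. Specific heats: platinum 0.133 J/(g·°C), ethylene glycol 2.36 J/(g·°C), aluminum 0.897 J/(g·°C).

T_f ≈ 35.3 °C

Energy conservation, ΣQ = 0:
323·0.133·(T − 250) + 839·2.36·(T − 31.1) + 233·0.897·(T − 31.1) = 0
2232 T = 78819
T = 78819 / 2232 = 35.3 °C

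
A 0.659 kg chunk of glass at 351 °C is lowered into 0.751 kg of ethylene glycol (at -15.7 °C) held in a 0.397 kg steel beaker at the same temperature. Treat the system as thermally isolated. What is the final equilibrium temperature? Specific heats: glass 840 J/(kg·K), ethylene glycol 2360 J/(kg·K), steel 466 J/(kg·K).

Heat gained plus heat lost sum to zero:
0.659*840*(T − 351) + 0.751*2360*(T − (-15.7)) + 0.397*466*(T − (-15.7)) = 0
553.56(T − 351) + 1772.4(T − (-15.7)) + 185(T − (-15.7)) = 0
2510.9 T = 163569
T ≈ 65.14 °C

T_f ≈ 65.1 °C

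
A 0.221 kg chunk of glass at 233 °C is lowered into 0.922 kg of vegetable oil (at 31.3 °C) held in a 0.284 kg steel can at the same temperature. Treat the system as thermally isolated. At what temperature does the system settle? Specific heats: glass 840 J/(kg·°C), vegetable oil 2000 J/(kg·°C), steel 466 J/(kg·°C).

Energy conservation, ΣQ = 0:
0.221·840·(T − 233) + 0.922·2000·(T − 31.3) + 0.284·466·(T − 31.3) = 0
185.64(T − 233) + 1844(T − 31.3) + 132.34(T − 31.3) = 0
(185.64 + 1844 + 132.34) T = 185.64·233 + 1844·31.3 + 132.34·31.3
T ≈ 48.62 °C

T_f ≈ 48.6 °C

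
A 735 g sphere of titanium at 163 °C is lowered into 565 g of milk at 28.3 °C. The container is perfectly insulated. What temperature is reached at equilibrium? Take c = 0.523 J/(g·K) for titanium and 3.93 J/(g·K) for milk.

Taking heat into each body as positive, Σ m c ΔT = 0:
735×0.523×(T − 163) + 565×3.93×(T − 28.3) = 0
384.41(T − 163) + 2220.5(T − 28.3) = 0
2604.9 T = 125497
T ≈ 48.18 °C

T_f ≈ 48.2 °C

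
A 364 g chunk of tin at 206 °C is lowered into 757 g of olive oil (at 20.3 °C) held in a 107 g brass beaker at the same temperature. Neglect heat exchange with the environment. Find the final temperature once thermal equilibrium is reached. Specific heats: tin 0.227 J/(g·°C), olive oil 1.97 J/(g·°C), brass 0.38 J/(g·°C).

T_f ≈ 29.8 °C

T_f is the heat-capacity-weighted average of the initial temperatures:
T_f = (82.63·206 + 1491.3·20.3 + 40.66·20.3) / (82.63 + 1491.3 + 40.66)
    = 48120 / 1614.6 ≈ 29.80 °C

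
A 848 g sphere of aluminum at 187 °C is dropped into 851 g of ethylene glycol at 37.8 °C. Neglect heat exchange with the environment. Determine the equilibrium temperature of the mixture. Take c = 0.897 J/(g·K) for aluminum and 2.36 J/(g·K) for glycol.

T_f ≈ 78.8 °C

Setting the total heat transfer to zero:
848*0.897*(T − 187) + 851*2.36*(T − 37.8) = 0
760.66(T − 187) + 2008.4(T − 37.8) = 0
(760.66 + 2008.4) T = 760.66*187 + 2008.4*37.8
T ≈ 78.79 °C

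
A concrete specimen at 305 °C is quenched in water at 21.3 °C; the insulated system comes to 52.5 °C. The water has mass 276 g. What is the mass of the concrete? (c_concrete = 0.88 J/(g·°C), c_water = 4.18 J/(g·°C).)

m ≈ 162 g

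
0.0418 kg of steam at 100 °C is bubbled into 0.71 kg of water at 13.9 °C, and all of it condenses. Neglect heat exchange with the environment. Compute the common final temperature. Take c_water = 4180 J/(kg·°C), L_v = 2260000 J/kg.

T_f ≈ 48.7 °C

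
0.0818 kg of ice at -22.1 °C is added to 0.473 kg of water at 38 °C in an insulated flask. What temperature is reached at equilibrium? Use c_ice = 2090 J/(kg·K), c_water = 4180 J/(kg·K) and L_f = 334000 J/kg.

T_f ≈ 19.0 °C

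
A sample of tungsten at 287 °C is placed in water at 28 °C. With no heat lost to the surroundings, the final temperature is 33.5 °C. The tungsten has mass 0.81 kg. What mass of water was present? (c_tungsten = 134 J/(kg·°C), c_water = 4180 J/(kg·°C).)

Net heat exchanged in the isolated system is zero:
0.81×134×(33.5 − 287) + m×4180×(33.5 − 28) = 0
22990 m = 27515
m = 27515/22990 ≈ 1.197 kg

m ≈ 1.2 kg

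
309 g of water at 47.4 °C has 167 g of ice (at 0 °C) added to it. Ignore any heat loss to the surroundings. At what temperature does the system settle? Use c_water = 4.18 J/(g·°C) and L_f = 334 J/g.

T_f ≈ 2.7 °C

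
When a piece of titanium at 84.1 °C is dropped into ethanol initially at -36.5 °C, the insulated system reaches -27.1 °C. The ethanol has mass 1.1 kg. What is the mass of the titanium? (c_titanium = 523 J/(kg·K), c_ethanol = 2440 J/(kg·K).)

m ≈ 0.434 kg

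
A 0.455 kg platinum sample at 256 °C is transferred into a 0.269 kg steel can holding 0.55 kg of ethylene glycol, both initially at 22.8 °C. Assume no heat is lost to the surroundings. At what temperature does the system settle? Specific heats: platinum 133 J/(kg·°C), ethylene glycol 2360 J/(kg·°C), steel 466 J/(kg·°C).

T_f ≈ 32.3 °C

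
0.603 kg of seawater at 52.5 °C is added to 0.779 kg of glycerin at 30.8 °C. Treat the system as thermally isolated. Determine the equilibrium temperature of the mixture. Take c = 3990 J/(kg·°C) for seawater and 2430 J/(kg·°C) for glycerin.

T_f ≈ 42.9 °C

Heat gained plus heat lost sum to zero:
0.603*3990*(T − 52.5) + 0.779*2430*(T − 30.8) = 0
2406(T − 52.5) + 1893(T − 30.8) = 0
(2406 + 1893) T = 2406*52.5 + 1893*30.8
T ≈ 42.94 °C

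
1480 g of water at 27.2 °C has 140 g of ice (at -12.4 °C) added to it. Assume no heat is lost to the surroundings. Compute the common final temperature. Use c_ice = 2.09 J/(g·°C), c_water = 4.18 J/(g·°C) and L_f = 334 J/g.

T_f ≈ 17.4 °C

Net heat exchanged in the isolated system is zero:
ice -12.4→0 °C: 140·2.09·12.4 = 3628.2
  fusion: m_ice L_f = 140·334 = 46760
  meltwater 0→T: 140·4.18·T = 585.2 T
  water cools: 1480·4.18·(T − 27.2) = 6186.4(T − 27.2)
6771.6 T = 168270 − 50388 = 117882
T ≈ 17.41 °C (positive, so assuming full melt was valid).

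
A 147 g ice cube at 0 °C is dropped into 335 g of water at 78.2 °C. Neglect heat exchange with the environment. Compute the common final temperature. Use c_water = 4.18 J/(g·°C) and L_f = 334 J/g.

T_f ≈ 30.0 °C

Sum of m c ΔT and latent-heat terms is zero:
melt ice: 147·334 = 49098; meltwater 0→T: 147·4.18·T = 614.46 T; water cools: 335·4.18·(T − 78.2) = 1400.3(T − 78.2)
2014.8 T = 109503 − 49098 = 60405
T ≈ 29.98 °C — above 0 °C, consistent with complete melting.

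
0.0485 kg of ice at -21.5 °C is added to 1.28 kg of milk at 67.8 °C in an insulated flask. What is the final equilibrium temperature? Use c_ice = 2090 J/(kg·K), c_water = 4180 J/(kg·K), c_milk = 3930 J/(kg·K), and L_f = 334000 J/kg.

Net heat exchanged in the isolated system is zero:
ice -21.5→0 °C: 0.0485×2090×21.5 = 2179.3; melt ice: 0.0485×334000 = 16199; meltwater 0→T: 0.0485×4180×T = 202.73 T; milk cools: 1.28×3930×(T − 67.8) = 5030.4(T − 67.8)
5233.1 T = 341061 − 18378 = 322683
T ≈ 61.66 °C. Since T > 0 °C, the all-ice-melts assumption holds.

T_f ≈ 61.7 °C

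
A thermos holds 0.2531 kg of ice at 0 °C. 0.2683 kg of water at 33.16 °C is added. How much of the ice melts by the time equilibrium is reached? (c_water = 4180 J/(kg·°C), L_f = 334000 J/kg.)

m_melted ≈ 0.111 kg

Water can give up m c ΔT = 0.2683×4180×33.16 = 37189 J before reaching 0 °C.
Fully melting the ice requires m_ice L_f = 0.2531×334000 = 84535 J.
37189 J < 84535 J, so only part of the ice melts and the system sits at 0 °C.
m_melt = 37189 / L_f = 0.1113 kg.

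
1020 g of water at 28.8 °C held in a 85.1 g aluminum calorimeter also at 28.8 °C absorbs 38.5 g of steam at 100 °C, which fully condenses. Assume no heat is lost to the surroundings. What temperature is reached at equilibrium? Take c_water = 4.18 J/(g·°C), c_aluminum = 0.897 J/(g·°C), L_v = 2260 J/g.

Let T be the final temperature. ΣQ_i = 0:
latent heat released on condensation: 38.5·2260 = 87010
  condensate cools 100→T: 38.5·4.18·(T − 100) = 160.93(T − 100)
  water warms: 1020·4.18·(T − 28.8) = 4263.6(T − 28.8)
  cup: 76.33(T − 28.8)
4500.9 T = 87010 + 16093 + 124990 = 228093
T ≈ 50.68 °C (< 100 °C, so full condensation is consistent).

T_f ≈ 50.7 °C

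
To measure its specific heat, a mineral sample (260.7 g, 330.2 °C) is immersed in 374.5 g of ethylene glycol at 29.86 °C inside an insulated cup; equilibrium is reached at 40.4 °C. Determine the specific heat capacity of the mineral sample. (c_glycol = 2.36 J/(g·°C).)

c ≈ 0.123 J/(g·°C)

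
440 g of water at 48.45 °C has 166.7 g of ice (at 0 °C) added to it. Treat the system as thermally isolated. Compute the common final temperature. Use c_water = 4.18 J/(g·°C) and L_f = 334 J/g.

Net heat exchanged in the isolated system is zero:
fusion: m_ice L_f = 166.7×334 = 55678
  meltwater 0→T: 166.7×4.18×T = 696.81 T
  water: 1839.2(T − 48.45)
2536 T = 89109 − 55678 = 33431
T ≈ 13.18 °C — above 0 °C, consistent with complete melting.

T_f ≈ 13.2 °C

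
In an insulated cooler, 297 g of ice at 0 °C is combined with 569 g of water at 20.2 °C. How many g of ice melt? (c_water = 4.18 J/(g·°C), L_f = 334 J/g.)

m_melted ≈ 144 g

Heat available from the water dropping to 0 °C: 569·4.18·20.2 = 48044 J.
Melting all 297 g of ice would need 297·334 = 99198 J.
48044 J < 99198 J, so only part of the ice melts and the system sits at 0 °C.
Mass melted = 48044/334 ≈ 143.8 g.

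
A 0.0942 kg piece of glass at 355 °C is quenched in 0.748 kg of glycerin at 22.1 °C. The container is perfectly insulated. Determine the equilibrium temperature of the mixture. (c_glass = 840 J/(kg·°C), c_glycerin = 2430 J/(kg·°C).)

Setting the total heat transfer to zero:
0.0942·840·(T − 355) + 0.748·2430·(T − 22.1) = 0
79.13(T − 355) + 1817.6(T − 22.1) = 0
(79.13 + 1817.6) T = 79.13·355 + 1817.6·22.1
T ≈ 35.99 °C

T_f ≈ 36.0 °C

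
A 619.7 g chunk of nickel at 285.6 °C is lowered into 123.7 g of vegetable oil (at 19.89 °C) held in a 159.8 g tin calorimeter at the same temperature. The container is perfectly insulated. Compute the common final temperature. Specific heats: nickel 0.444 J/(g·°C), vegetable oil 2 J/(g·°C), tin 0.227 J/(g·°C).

T_f ≈ 150.7 °C

Let T be the final temperature. ΣQ_i = 0:
619.7·0.444·(T − 285.6) + 123.7·2·(T − 19.89) + 159.8·0.227·(T − 19.89) = 0
558.82 T = 84224
T = 84224/558.82 ≈ 150.72 °C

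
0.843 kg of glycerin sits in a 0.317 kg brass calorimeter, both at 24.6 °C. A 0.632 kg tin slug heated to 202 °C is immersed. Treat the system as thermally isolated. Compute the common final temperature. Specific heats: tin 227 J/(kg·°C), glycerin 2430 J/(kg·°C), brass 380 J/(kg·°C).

T_f ≈ 35.6 °C

T_f is the heat-capacity-weighted average of the initial temperatures:
T_f = (143.46·202 + 2048.5·24.6 + 120.46·24.6) / (143.46 + 2048.5 + 120.46)
    = 82336 / 2312.4 ≈ 35.61 °C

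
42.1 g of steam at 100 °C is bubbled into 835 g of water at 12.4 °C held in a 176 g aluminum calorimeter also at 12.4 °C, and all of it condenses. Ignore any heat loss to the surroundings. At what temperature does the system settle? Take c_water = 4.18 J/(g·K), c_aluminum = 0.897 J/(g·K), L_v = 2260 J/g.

T_f ≈ 41.3 °C

Setting the total heat transfer to zero:
latent heat released on condensation: 42.1×2260 = 95146; condensate cools 100→T: 42.1×4.18×(T − 100) = 175.98(T − 100); water warms: 835×4.18×(T − 12.4) = 3490.3(T − 12.4); cup: 157.87(T − 12.4)
3824.1 T = 95146 + 17598 + 45237 = 157981
T ≈ 41.31 °C — below 100 °C, confirming all the steam condensed.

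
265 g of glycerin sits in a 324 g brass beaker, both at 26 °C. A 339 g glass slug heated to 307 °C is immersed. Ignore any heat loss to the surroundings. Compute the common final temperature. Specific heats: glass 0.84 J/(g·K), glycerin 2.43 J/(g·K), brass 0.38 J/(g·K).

T_f ≈ 102.1 °C

Let T be the final temperature. ΣQ_i = 0:
339×0.84×(T − 307) + 265×2.43×(T − 26) + 324×0.38×(T − 26) = 0
284.76(T − 307) + 643.95(T − 26) + 123.12(T − 26) = 0
1051.8 T = 107365
T = 107365 / 1051.8 = 102 °C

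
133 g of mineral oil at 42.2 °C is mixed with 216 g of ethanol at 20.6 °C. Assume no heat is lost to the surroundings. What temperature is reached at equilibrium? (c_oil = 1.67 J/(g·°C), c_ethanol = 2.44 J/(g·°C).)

T_f ≈ 27.0 °C

Conservation of energy gives ΣQ = 0:
133·1.67·(T − 42.2) + 216·2.44·(T − 20.6) = 0
222.11(T − 42.2) + 527.04(T − 20.6) = 0
749.15 T = 20230
T = 20230/749.15 ≈ 27.00 °C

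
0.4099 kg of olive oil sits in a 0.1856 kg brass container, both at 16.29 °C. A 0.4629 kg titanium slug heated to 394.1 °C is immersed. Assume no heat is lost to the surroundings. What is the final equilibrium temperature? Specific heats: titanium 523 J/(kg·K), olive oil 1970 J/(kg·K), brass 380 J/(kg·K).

T_f ≈ 97.9 °C

T_f = Σ m_i c_i T_i / Σ m_i c_i:
T_f = (242.1×394.1 + 807.5×16.29 + 70.53×16.29) / (242.1 + 807.5 + 70.53)
    = 109713 / 1120.1 ≈ 97.95 °C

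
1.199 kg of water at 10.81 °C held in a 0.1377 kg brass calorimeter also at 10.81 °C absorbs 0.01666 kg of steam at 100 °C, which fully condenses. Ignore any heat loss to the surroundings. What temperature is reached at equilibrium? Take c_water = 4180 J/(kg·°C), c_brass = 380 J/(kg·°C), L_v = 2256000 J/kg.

Sum of m c ΔT and latent-heat terms is zero:
latent heat released on condensation: 0.01666×2256000 = 37585
  condensed water 100 °C→T: 69.64(T − 100)
  water warms: 1.199×4180×(T − 10.81) = 5011.8(T − 10.81)
  cup: 52.33(T − 10.81)
5133.8 T = 37585 + 6963.9 + 54743 = 99292
T ≈ 19.34 °C (< 100 °C, so full condensation is consistent).

T_f ≈ 19.3 °C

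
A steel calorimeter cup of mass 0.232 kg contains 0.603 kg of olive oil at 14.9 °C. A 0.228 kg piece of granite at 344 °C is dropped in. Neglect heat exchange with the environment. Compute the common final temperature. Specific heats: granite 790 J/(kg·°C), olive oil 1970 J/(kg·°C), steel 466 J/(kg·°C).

T_f ≈ 55.1 °C

Setting the total heat transfer to zero:
0.228·790·(T − 344) + 0.603·1970·(T − 14.9) + 0.232·466·(T − 14.9) = 0
180.12(T − 344) + 1187.9(T − 14.9) + 108.11(T − 14.9) = 0
1476.1 T = 81272
T = 81272 / 1476.1 = 55.1 °C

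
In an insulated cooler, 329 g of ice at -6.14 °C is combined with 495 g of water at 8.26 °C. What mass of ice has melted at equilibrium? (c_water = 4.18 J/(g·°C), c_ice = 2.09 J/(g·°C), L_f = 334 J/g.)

Cooling the water to 0 °C releases 495·4.18·8.26 = 17091 J.
Warming the ice to 0 °C takes 329·2.09·6.14 = 4221.9 J, leaving 12869 J for melting.
To melt every bit of ice: 329·334 = 109886 J.
That's not enough to melt it all — equilibrium is at 0 °C with ice remaining.
m_melted·334 = 12869  ⇒  m_melted ≈ 38.53 g.

m_melted ≈ 38.5 g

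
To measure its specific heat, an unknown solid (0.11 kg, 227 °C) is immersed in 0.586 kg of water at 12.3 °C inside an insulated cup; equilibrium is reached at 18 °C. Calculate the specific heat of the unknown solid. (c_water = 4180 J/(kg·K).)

c ≈ 607 J/(kg·K)

Heat lost by the unknown solid = heat gained by the water:
0.11×c×(227 − 18) = 0.586×4180×(18 − 12.3)
22.99 c = 13962  ⇒  c ≈ 607.3 J/(kg·K)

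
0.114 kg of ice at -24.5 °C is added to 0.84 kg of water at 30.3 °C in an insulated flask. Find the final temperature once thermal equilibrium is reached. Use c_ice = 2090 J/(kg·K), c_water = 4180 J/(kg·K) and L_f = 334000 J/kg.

T_f ≈ 15.7 °C

Setting the total heat transfer to zero:
ice -24.5→0 °C: 0.114×2090×24.5 = 5837.4
  melt ice: 0.114×334000 = 38076
  meltwater 0→T: 0.114×4180×T = 476.52 T
  water cools: 0.84×4180×(T − 30.3) = 3511.2(T − 30.3)
3987.7 T = 106389 − 43913 = 62476
T ≈ 15.67 °C — above 0 °C, consistent with complete melting.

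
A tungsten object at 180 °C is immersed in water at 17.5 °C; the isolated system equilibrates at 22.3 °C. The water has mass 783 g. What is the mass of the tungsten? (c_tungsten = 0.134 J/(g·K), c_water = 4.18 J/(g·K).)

m ≈ 743 g

Heat lost by the tungsten = heat gained by the water:
m·0.134·(180 − 22.3) = 783·4.18·(22.3 − 17.5)
21.13 m = 15710  ⇒  m ≈ 743.4 g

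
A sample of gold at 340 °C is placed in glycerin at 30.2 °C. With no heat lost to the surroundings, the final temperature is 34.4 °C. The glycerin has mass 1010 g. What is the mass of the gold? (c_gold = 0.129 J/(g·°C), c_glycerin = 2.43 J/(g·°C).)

|Q_gold| = |Q_glycerin|:
m·0.129·(340 − 34.4) = 1010·2.43·(34.4 − 30.2)
39.42 m = 10308  ⇒  m ≈ 261.5 g

m ≈ 261 g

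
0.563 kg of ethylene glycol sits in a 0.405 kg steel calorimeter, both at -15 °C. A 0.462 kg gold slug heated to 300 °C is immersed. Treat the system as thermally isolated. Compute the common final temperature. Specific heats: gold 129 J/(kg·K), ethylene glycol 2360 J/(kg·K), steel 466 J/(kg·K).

T_f ≈ -3.1 °C

Energy conservation, ΣQ = 0:
0.462×129×(T − 300) + 0.563×2360×(T − (-15)) + 0.405×466×(T − (-15)) = 0
59.6(T − 300) + 1328.7(T − (-15)) + 188.73(T − (-15)) = 0
1577 T = -4881.7
T = -4881.7 / 1577 = -3.1 °C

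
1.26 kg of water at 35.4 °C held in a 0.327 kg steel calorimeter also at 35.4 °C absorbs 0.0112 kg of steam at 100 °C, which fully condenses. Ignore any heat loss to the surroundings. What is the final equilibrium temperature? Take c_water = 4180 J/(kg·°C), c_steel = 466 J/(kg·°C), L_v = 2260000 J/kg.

Let T be the final temperature. ΣQ_i = 0:
steam→water at 100 °C releases m L_v = 0.0112·2260000 = 25312; condensed water 100 °C→T: 46.82(T − 100); original water: 5266.8(T − 35.4); steel cup: 0.327·466·(T − 35.4) = 152.38(T − 35.4)
5466 T = 25312 + 4681.6 + 191839 = 221833
T ≈ 40.58 °C (< 100 °C, so full condensation is consistent).

T_f ≈ 40.6 °C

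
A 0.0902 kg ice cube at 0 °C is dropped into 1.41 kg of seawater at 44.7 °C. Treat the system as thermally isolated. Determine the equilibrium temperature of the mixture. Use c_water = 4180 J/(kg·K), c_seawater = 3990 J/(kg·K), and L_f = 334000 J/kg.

Heat gained plus heat lost sum to zero:
latent heat to melt: 0.0902·334000 = 30127; warm the meltwater: 377.04 T; seawater cools: 1.41·3990·(T − 44.7) = 5625.9(T − 44.7)
6002.9 T = 251478 − 30127 = 221351
T ≈ 36.87 °C (positive, so assuming full melt was valid).

T_f ≈ 36.9 °C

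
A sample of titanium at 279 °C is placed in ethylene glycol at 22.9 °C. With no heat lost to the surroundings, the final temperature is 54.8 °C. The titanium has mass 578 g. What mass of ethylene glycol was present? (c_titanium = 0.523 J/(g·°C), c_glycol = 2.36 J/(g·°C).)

m ≈ 900 g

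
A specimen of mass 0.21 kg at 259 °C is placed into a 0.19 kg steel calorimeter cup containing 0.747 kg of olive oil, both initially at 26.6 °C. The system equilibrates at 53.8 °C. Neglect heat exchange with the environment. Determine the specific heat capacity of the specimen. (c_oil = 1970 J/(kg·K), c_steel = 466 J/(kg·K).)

Setting the total heat transfer to zero:
0.21·c·(53.8 − 259) + 0.747·1970·(53.8 − 26.6) + 0.19·466·(53.8 − 26.6) = 0
-43.09 c = -42436
c = -42436/-43.09 ≈ 984.8 J/(kg·K)

c ≈ 985 J/(kg·K)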